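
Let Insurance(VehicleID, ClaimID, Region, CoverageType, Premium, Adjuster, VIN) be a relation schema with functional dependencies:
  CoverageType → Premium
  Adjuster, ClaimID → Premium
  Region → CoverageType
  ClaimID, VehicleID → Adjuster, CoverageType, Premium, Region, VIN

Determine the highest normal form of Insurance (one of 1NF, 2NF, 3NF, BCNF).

Candidate key: {ClaimID, VehicleID}. Prime attributes: {ClaimID, VehicleID}.
CoverageType → Premium breaks BCNF: {CoverageType}⁺ = {CoverageType, Premium}, so {CoverageType} is not a superkey.
CoverageType → Premium has non-prime {Premium} on the right and a non-superkey on the left, so 3NF fails.
No non-prime attribute depends on a proper subset of any candidate key, so 2NF holds.

2NF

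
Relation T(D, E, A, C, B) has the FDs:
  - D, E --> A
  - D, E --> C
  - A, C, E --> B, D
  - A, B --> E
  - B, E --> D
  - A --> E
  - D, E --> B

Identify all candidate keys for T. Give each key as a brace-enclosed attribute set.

{A, B}⁺ = {A, B, C, D, E}, which is every attribute, so {A, B} is a candidate key.
{A, C}⁺ = {A, B, C, D, E}, which is every attribute, so {A, C} is a candidate key.
{A, D}⁺ = {A, B, C, D, E}, which is every attribute, so {A, D} is a candidate key.
{B, E}⁺ = {A, B, C, D, E}, which is every attribute, so {B, E} is a candidate key.
{D, E}⁺ = {A, B, C, D, E}, which is every attribute, so {D, E} is a candidate key.
These are minimal and exhaustive — every other superkey contains one of them.

{A, B}, {A, C}, {A, D}, {B, E}, {D, E}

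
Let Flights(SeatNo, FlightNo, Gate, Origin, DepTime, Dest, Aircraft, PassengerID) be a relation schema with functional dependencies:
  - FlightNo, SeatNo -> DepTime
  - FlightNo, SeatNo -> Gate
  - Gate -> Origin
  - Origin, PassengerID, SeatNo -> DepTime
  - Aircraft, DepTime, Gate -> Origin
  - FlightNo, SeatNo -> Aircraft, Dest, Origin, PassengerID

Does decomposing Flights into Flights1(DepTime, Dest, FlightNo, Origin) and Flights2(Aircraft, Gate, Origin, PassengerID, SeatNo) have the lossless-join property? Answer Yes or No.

The shared attributes are {Origin} and {Origin}⁺ = {Origin}.
Neither Flights1 nor Flights2 is contained in that closure, so the decomposition is lossy.

No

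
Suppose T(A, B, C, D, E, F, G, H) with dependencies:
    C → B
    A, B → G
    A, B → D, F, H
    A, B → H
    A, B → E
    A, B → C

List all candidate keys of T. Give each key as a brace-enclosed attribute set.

{A} never appears on the right of any FD, so every key must include it.
{A, B} is a candidate key since {A, B}⁺ = {A, B, C, D, E, F, G, H} covers every attribute.
{A, C} is a candidate key since {A, C}⁺ = {A, B, C, D, E, F, G, H} covers every attribute.
These are minimal and exhaustive — every other superkey contains one of them.

{A, B}, {A, C}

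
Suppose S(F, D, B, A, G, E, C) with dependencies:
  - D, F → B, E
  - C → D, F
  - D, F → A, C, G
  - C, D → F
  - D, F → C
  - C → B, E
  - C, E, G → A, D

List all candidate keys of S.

{C}, {D, F}

{C}⁺ = {A, B, C, D, E, F, G}, which is every attribute, so {C} is a candidate key.
{D, F}⁺ = {A, B, C, D, E, F, G}, which is every attribute, so {D, F} is a candidate key.
These are minimal and exhaustive — every other superkey contains one of them.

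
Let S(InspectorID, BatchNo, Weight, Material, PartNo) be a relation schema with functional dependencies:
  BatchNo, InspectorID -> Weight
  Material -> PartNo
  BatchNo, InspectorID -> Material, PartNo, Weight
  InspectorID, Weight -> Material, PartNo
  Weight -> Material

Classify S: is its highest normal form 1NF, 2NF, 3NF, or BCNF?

Candidate key: {BatchNo, InspectorID}. Prime attributes: {BatchNo, InspectorID}.
For Material -> PartNo we have {Material}⁺ = {Material, PartNo}; {Material} is not a superkey, so BCNF fails.
Material -> PartNo has non-prime {PartNo} on the right and a non-superkey on the left, so 3NF fails.
No non-prime attribute depends on a proper subset of any candidate key, so 2NF holds.

2NF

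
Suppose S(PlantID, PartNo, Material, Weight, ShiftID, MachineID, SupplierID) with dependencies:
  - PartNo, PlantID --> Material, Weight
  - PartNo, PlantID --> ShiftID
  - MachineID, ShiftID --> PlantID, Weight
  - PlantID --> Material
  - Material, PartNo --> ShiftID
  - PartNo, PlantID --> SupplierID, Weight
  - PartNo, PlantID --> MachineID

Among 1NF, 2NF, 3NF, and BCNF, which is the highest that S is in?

1NF

Candidate keys: {MachineID, Material, PartNo}, {MachineID, PartNo, ShiftID}, {PartNo, PlantID}. Prime attributes: {MachineID, Material, PartNo, PlantID, ShiftID}.
MachineID, ShiftID --> PlantID, Weight: {MachineID, ShiftID}⁺ = {MachineID, Material, PlantID, ShiftID, Weight}, which is not all of the attributes, so the left side is not a superkey — BCNF is violated.
Because {Weight} is non-prime and the left side of MachineID, ShiftID --> PlantID, Weight is not a superkey, the relation is not in 3NF.
{MachineID, ShiftID} is a proper subset of the key {MachineID, PartNo, ShiftID}, and {MachineID, ShiftID}⁺ contains the non-prime attribute {Weight} — a partial dependency, so 2NF is violated.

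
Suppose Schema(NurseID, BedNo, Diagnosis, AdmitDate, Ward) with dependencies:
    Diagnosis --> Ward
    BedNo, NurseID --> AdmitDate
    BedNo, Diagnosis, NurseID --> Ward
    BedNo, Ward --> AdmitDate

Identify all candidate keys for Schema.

{BedNo, Diagnosis, NurseID} never appear on the right of any FD, so every key must include all of them.
{BedNo, Diagnosis, NurseID}⁺ = {AdmitDate, BedNo, Diagnosis, NurseID, Ward}, which is every attribute, so {BedNo, Diagnosis, NurseID} is a candidate key.
No other minimal set has full closure, so this is the only candidate key.

{BedNo, Diagnosis, NurseID}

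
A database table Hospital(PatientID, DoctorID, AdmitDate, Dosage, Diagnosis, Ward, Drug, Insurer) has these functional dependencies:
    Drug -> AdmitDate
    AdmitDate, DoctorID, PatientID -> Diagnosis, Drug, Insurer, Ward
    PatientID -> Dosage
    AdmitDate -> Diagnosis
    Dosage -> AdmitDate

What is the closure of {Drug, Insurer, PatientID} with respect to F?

{AdmitDate, Diagnosis, Dosage, Drug, Insurer, PatientID}

Start with {Drug, Insurer, PatientID}.
Drug -> AdmitDate applies; add {AdmitDate} → now {AdmitDate, Drug, Insurer, PatientID}.
PatientID -> Dosage applies; add {Dosage} → now {AdmitDate, Dosage, Drug, Insurer, PatientID}.
AdmitDate -> Diagnosis applies; add {Diagnosis} → now {AdmitDate, Diagnosis, Dosage, Drug, Insurer, PatientID}.
No further FD applies.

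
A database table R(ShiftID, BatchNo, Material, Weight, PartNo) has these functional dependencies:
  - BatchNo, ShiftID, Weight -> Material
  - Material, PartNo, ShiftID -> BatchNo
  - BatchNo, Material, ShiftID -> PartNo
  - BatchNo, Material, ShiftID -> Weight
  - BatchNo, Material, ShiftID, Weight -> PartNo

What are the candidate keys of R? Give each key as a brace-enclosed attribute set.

{BatchNo, Material, ShiftID}, {BatchNo, ShiftID, Weight}, {Material, PartNo, ShiftID}

Attributes never on any right-hand side: {ShiftID} — every candidate key must contain it.
{BatchNo, Material, ShiftID}⁺ = {BatchNo, Material, PartNo, ShiftID, Weight}, which is every attribute, so {BatchNo, Material, ShiftID} is a candidate key.
{BatchNo, ShiftID, Weight}⁺ = {BatchNo, Material, PartNo, ShiftID, Weight}, which is every attribute, so {BatchNo, ShiftID, Weight} is a candidate key.
{Material, PartNo, ShiftID}⁺ = {BatchNo, Material, PartNo, ShiftID, Weight}, which is every attribute, so {Material, PartNo, ShiftID} is a candidate key.
Any other superkey properly contains one of these, so there are no further candidate keys.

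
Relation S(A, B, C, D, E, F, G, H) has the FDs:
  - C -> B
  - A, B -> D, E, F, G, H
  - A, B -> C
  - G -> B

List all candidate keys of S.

No FD produces {A}, so it must be in every candidate key.
Closure of {A, B} is {A, B, C, D, E, F, G, H}, the whole schema; {A, B} is a candidate key.
Closure of {A, C} is {A, B, C, D, E, F, G, H}, the whole schema; {A, C} is a candidate key.
Closure of {A, G} is {A, B, C, D, E, F, G, H}, the whole schema; {A, G} is a candidate key.
These are minimal and exhaustive — every other superkey contains one of them.

{A, B}, {A, C}, {A, G}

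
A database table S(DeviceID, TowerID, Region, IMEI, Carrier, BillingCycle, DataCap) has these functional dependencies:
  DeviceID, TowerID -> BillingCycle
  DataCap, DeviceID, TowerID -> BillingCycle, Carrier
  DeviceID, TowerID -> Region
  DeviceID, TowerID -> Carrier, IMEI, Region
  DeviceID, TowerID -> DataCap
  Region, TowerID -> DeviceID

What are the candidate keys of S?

Attributes never on any right-hand side: {TowerID} — every candidate key must contain it.
{DeviceID, TowerID}⁺ = {BillingCycle, Carrier, DataCap, DeviceID, IMEI, Region, TowerID} — all of the relation — so {DeviceID, TowerID} is a candidate key.
{Region, TowerID}⁺ = {BillingCycle, Carrier, DataCap, DeviceID, IMEI, Region, TowerID} — all of the relation — so {Region, TowerID} is a candidate key.
These are minimal and exhaustive — every other superkey contains one of them.

{DeviceID, TowerID}, {Region, TowerID}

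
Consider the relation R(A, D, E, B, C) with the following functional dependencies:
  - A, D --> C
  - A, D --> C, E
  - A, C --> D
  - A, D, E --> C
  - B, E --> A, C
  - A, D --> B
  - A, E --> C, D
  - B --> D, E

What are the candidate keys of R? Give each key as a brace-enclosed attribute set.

{A, C}, {A, D}, {A, E}, {B}

{B}⁺ = {A, B, C, D, E}, which is every attribute, so {B} is a candidate key.
{A, C}⁺ = {A, B, C, D, E}, which is every attribute, so {A, C} is a candidate key.
{A, D}⁺ = {A, B, C, D, E}, which is every attribute, so {A, D} is a candidate key.
{A, E}⁺ = {A, B, C, D, E}, which is every attribute, so {A, E} is a candidate key.
Any other superkey properly contains one of these, so there are no further candidate keys.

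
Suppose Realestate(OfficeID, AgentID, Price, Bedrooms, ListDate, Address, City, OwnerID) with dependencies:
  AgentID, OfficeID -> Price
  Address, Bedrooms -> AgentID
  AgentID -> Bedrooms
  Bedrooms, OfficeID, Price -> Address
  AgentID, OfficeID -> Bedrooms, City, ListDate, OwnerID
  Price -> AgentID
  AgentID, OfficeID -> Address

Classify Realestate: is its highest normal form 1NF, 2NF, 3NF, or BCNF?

Candidate keys: {Address, Bedrooms, OfficeID}, {AgentID, OfficeID}, {OfficeID, Price}. Prime attributes: {Address, AgentID, Bedrooms, OfficeID, Price}.
Address, Bedrooms -> AgentID: {Address, Bedrooms}⁺ = {Address, AgentID, Bedrooms}, which is not all of the attributes, so the left side is not a superkey — BCNF is violated.
Its right-hand attributes {AgentID} are all prime, as are those of every other non-superkey FD — the relation is in 3NF.

3NF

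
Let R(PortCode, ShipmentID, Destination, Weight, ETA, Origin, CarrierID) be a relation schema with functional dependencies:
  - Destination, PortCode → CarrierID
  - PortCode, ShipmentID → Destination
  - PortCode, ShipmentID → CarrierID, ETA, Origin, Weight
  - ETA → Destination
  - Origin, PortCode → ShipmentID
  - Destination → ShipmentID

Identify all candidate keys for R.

{Destination, PortCode}, {ETA, PortCode}, {Origin, PortCode}, {PortCode, ShipmentID}

{PortCode} never appears on the right of any FD, so every key must include it.
Closure of {Destination, PortCode} is {CarrierID, Destination, ETA, Origin, PortCode, ShipmentID, Weight}, the whole schema; {Destination, PortCode} is a candidate key.
Closure of {ETA, PortCode} is {CarrierID, Destination, ETA, Origin, PortCode, ShipmentID, Weight}, the whole schema; {ETA, PortCode} is a candidate key.
Closure of {Origin, PortCode} is {CarrierID, Destination, ETA, Origin, PortCode, ShipmentID, Weight}, the whole schema; {Origin, PortCode} is a candidate key.
Closure of {PortCode, ShipmentID} is {CarrierID, Destination, ETA, Origin, PortCode, ShipmentID, Weight}, the whole schema; {PortCode, ShipmentID} is a candidate key.
No proper subset of any of these is a key, and no other minimal superkey exists.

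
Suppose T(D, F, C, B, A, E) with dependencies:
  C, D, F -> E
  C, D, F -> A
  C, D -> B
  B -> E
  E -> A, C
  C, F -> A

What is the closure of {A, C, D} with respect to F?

Start with {A, C, D}.
C, D -> B applies; add {B} → now {A, B, C, D}.
B -> E applies; add {E} → now {A, B, C, D, E}.
No further FD applies.

{A, B, C, D, E}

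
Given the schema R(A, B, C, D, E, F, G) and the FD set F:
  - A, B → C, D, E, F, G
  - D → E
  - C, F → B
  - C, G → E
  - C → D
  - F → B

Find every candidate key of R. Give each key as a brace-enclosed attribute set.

{A} never appears on the right of any FD, so every key must include it.
{A, B}⁺ = {A, B, C, D, E, F, G} — all of the relation — so {A, B} is a candidate key.
{A, F}⁺ = {A, B, C, D, E, F, G} — all of the relation — so {A, F} is a candidate key.
These are minimal and exhaustive — every other superkey contains one of them.

{A, B}, {A, F}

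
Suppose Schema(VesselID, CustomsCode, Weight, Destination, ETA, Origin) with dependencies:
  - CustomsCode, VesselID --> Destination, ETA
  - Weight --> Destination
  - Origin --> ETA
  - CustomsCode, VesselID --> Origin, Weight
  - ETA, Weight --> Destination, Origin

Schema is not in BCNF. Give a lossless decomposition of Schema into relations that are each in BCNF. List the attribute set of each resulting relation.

Candidate key of the original relation: {CustomsCode, VesselID}.
Within {CustomsCode, Destination, ETA, Origin, VesselID, Weight}: {Weight}⁺ ∩ {CustomsCode, Destination, ETA, Origin, VesselID, Weight} = {Destination, Weight}, not the whole set, so Weight --> Destination violates BCNF; decompose into {Destination, Weight} and {CustomsCode, ETA, Origin, VesselID, Weight}.
{Destination, Weight}: every determinant is a superkey — BCNF.
Within {CustomsCode, ETA, Origin, VesselID, Weight}: {Origin}⁺ ∩ {CustomsCode, ETA, Origin, VesselID, Weight} = {ETA, Origin}, not the whole set, so Origin --> ETA violates BCNF; decompose into {ETA, Origin} and {CustomsCode, Origin, VesselID, Weight}.
{ETA, Origin}: every determinant is a superkey — BCNF.
{CustomsCode, Origin, VesselID, Weight}: every determinant is a superkey — BCNF.

{CustomsCode, Origin, VesselID, Weight}; {Destination, Weight}; {ETA, Origin}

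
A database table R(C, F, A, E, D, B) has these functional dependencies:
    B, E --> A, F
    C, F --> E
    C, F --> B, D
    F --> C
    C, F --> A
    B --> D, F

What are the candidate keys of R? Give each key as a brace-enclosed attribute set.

{B}, {F}

{B} is a candidate key since {B}⁺ = {A, B, C, D, E, F} covers every attribute.
{F} is a candidate key since {F}⁺ = {A, B, C, D, E, F} covers every attribute.
No proper subset of any of these is a key, and no other minimal superkey exists.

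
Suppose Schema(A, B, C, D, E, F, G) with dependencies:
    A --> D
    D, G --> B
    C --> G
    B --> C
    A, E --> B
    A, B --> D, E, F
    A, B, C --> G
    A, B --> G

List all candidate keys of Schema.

{A, B}, {A, C}, {A, E}, {A, G}

Attributes never on any right-hand side: {A} — every candidate key must contain it.
Closure of {A, B} is {A, B, C, D, E, F, G}, the whole schema; {A, B} is a candidate key.
Closure of {A, C} is {A, B, C, D, E, F, G}, the whole schema; {A, C} is a candidate key.
Closure of {A, E} is {A, B, C, D, E, F, G}, the whole schema; {A, E} is a candidate key.
Closure of {A, G} is {A, B, C, D, E, F, G}, the whole schema; {A, G} is a candidate key.
These are minimal and exhaustive — every other superkey contains one of them.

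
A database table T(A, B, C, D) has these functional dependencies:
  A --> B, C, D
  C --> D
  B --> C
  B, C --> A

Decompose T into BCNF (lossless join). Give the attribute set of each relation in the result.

{A, B, C}; {C, D}

Candidate keys of the original relation: {A}, {B}.
Within {A, B, C, D}: {C}⁺ ∩ {A, B, C, D} = {C, D}, not the whole set, so C --> D violates BCNF; decompose into {C, D} and {A, B, C}.
{C, D} is in BCNF.
{A, B, C} is in BCNF.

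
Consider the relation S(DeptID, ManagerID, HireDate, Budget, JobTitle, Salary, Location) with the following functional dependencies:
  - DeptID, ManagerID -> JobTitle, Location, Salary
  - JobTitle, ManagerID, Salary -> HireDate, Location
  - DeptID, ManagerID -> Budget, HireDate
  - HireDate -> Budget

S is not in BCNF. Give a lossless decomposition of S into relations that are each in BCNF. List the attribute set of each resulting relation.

{Budget, HireDate}; {DeptID, JobTitle, ManagerID, Salary}; {HireDate, JobTitle, Location, ManagerID, Salary}

Candidate key of the original relation: {DeptID, ManagerID}.
Within {Budget, DeptID, HireDate, JobTitle, Location, ManagerID, Salary}: {JobTitle, ManagerID, Salary}⁺ ∩ {Budget, DeptID, HireDate, JobTitle, Location, ManagerID, Salary} = {Budget, HireDate, JobTitle, Location, ManagerID, Salary}, not the whole set, so JobTitle, ManagerID, Salary -> Budget, HireDate, Location violates BCNF; decompose into {Budget, HireDate, JobTitle, Location, ManagerID, Salary} and {DeptID, JobTitle, ManagerID, Salary}.
Within {Budget, HireDate, JobTitle, Location, ManagerID, Salary}: {HireDate}⁺ ∩ {Budget, HireDate, JobTitle, Location, ManagerID, Salary} = {Budget, HireDate}, not the whole set, so HireDate -> Budget violates BCNF; decompose into {Budget, HireDate} and {HireDate, JobTitle, Location, ManagerID, Salary}.
{Budget, HireDate} has no BCNF violation.
{HireDate, JobTitle, Location, ManagerID, Salary} has no BCNF violation.
{DeptID, JobTitle, ManagerID, Salary} has no BCNF violation.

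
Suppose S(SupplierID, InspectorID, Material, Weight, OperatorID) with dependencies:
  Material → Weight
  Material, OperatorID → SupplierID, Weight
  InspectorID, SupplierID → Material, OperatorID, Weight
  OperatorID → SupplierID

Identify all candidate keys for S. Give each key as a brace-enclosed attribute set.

{InspectorID} never appears on the right of any FD, so every key must include it.
{InspectorID, OperatorID}⁺ = {InspectorID, Material, OperatorID, SupplierID, Weight} — all of the relation — so {InspectorID, OperatorID} is a candidate key.
{InspectorID, SupplierID}⁺ = {InspectorID, Material, OperatorID, SupplierID, Weight} — all of the relation — so {InspectorID, SupplierID} is a candidate key.
No proper subset of any of these is a key, and no other minimal superkey exists.

{InspectorID, OperatorID}, {InspectorID, SupplierID}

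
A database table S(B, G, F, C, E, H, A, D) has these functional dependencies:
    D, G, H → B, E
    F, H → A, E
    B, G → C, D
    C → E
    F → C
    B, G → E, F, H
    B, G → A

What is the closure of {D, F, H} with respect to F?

Start with {D, F, H}.
F, H → A, E applies; add {A, E} → now {A, D, E, F, H}.
F → C applies; add {C} → now {A, C, D, E, F, H}.
No further FD applies.

{A, C, D, E, F, H}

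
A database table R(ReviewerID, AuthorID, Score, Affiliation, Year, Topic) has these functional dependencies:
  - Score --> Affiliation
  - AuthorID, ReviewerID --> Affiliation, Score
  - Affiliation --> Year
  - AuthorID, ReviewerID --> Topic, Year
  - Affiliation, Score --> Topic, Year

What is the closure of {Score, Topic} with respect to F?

{Affiliation, Score, Topic, Year}

Start with {Score, Topic}.
Score --> Affiliation applies; add {Affiliation} → now {Affiliation, Score, Topic}.
Affiliation --> Year applies; add {Year} → now {Affiliation, Score, Topic, Year}.
No further FD applies.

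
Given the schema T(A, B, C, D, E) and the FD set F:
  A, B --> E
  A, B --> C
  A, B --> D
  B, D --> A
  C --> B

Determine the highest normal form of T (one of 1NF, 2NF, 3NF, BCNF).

3NF

Candidate keys: {A, B}, {A, C}, {B, D}, {C, D}. Prime attributes: {A, B, C, D}.
For C --> B we have {C}⁺ = {B, C}; {C} is not a superkey, so BCNF fails.
Since {B} ⊆ prime attributes and every other non-superkey FD also has a prime right side, the schema is in 3NF.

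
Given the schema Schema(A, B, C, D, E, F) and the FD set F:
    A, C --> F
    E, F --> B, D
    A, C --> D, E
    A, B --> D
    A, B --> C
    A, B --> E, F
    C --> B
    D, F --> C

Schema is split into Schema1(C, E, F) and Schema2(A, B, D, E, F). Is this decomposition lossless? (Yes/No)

Common attributes: {E, F}; their closure is {B, C, D, E, F}.
Since Schema1 ⊆ {B, C, D, E, F}, the intersection is a superkey of Schema1; the decomposition is lossless.

Yes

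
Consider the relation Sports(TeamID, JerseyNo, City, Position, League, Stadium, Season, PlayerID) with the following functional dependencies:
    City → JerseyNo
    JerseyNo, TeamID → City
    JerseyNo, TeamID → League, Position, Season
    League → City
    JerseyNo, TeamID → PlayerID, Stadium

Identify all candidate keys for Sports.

Attributes never on any right-hand side: {TeamID} — every candidate key must contain it.
{City, TeamID} is a candidate key since {City, TeamID}⁺ = {City, JerseyNo, League, PlayerID, Position, Season, Stadium, TeamID} covers every attribute.
{JerseyNo, TeamID} is a candidate key since {JerseyNo, TeamID}⁺ = {City, JerseyNo, League, PlayerID, Position, Season, Stadium, TeamID} covers every attribute.
{League, TeamID} is a candidate key since {League, TeamID}⁺ = {City, JerseyNo, League, PlayerID, Position, Season, Stadium, TeamID} covers every attribute.
These are minimal and exhaustive — every other superkey contains one of them.

{City, TeamID}, {JerseyNo, TeamID}, {League, TeamID}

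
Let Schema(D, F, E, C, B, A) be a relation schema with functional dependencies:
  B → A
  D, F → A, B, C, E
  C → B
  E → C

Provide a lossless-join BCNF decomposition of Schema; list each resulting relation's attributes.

{A, B}; {B, C}; {C, E}; {D, E, F}

Candidate key of the original relation: {D, F}.
Within {A, B, C, D, E, F}: {B}⁺ ∩ {A, B, C, D, E, F} = {A, B}, not the whole set, so B → A violates BCNF; decompose into {A, B} and {B, C, D, E, F}.
{A, B}: every determinant is a superkey — BCNF.
Within {B, C, D, E, F}: {C}⁺ ∩ {B, C, D, E, F} = {B, C}, not the whole set, so C → B violates BCNF; decompose into {B, C} and {C, D, E, F}.
{B, C}: every determinant is a superkey — BCNF.
Within {C, D, E, F}: {E}⁺ ∩ {C, D, E, F} = {C, E}, not the whole set, so E → C violates BCNF; decompose into {C, E} and {D, E, F}.
{C, E}: every determinant is a superkey — BCNF.
{D, E, F}: every determinant is a superkey — BCNF.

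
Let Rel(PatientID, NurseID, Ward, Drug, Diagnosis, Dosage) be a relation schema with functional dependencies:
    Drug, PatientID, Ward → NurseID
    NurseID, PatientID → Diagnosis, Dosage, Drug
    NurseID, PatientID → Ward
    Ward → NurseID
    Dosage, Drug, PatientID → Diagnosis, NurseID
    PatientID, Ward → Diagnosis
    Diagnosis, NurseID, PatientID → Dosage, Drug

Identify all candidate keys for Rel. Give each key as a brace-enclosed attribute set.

{PatientID} never appears on the right of any FD, so every key must include it.
Closure of {NurseID, PatientID} is {Diagnosis, Dosage, Drug, NurseID, PatientID, Ward}, the whole schema; {NurseID, PatientID} is a candidate key.
Closure of {PatientID, Ward} is {Diagnosis, Dosage, Drug, NurseID, PatientID, Ward}, the whole schema; {PatientID, Ward} is a candidate key.
Closure of {Dosage, Drug, PatientID} is {Diagnosis, Dosage, Drug, NurseID, PatientID, Ward}, the whole schema; {Dosage, Drug, PatientID} is a candidate key.
These are minimal and exhaustive — every other superkey contains one of them.

{Dosage, Drug, PatientID}, {NurseID, PatientID}, {PatientID, Ward}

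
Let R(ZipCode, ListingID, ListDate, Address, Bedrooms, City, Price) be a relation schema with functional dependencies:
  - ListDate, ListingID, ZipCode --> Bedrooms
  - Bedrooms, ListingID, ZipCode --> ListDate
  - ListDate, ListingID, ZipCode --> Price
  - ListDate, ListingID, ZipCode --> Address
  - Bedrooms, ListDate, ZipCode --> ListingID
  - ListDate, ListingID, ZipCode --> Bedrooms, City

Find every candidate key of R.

No FD produces {ZipCode}, so it must be in every candidate key.
Closure of {Bedrooms, ListDate, ZipCode} is {Address, Bedrooms, City, ListDate, ListingID, Price, ZipCode}, the whole schema; {Bedrooms, ListDate, ZipCode} is a candidate key.
Closure of {Bedrooms, ListingID, ZipCode} is {Address, Bedrooms, City, ListDate, ListingID, Price, ZipCode}, the whole schema; {Bedrooms, ListingID, ZipCode} is a candidate key.
Closure of {ListDate, ListingID, ZipCode} is {Address, Bedrooms, City, ListDate, ListingID, Price, ZipCode}, the whole schema; {ListDate, ListingID, ZipCode} is a candidate key.
These are minimal and exhaustive — every other superkey contains one of them.

{Bedrooms, ListDate, ZipCode}, {Bedrooms, ListingID, ZipCode}, {ListDate, ListingID, ZipCode}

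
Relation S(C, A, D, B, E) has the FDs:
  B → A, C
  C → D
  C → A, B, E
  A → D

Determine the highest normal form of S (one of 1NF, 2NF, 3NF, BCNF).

Candidate keys: {B}, {C}. Prime attributes: {B, C}.
A → D: {A}⁺ = {A, D}, which is not all of the attributes, so the left side is not a superkey — BCNF is violated.
A → D has non-prime {D} on the right and a non-superkey on the left, so 3NF fails.
With only single-attribute keys there can be no partial dependency, so 2NF holds.

2NF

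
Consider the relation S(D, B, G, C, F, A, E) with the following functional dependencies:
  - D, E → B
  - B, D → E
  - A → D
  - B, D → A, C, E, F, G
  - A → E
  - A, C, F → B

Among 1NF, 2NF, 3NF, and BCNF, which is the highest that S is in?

Candidate keys: {A}, {B, D}, {D, E}. Prime attributes: {A, B, D, E}.
Every FD has a superkey on the left, so the relation is in BCNF.

BCNF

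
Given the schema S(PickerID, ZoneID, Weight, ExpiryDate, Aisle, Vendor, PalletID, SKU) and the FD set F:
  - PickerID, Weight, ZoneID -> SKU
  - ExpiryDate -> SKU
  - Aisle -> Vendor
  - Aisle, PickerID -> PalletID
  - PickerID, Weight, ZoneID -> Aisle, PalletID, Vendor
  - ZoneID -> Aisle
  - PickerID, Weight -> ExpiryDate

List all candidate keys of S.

{PickerID, Weight, ZoneID} never appear on the right of any FD, so every key must include all of them.
{PickerID, Weight, ZoneID}⁺ = {Aisle, ExpiryDate, PalletID, PickerID, SKU, Vendor, Weight, ZoneID}, which is every attribute, so {PickerID, Weight, ZoneID} is a candidate key.
No smaller or unrelated set reaches every attribute, so there are no other keys.

{PickerID, Weight, ZoneID}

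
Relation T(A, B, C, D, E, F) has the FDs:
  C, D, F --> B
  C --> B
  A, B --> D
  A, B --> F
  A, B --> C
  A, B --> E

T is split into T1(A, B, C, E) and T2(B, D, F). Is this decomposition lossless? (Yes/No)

No

The shared attributes are {B} and {B}⁺ = {B}.
T1 ⊄ {B} and T2 ⊄ {B}, so the split is lossy.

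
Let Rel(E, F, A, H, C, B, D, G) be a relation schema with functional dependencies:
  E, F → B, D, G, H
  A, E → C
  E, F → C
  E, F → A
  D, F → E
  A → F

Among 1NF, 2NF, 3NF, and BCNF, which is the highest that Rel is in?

Candidate keys: {A, D}, {A, E}, {D, F}, {E, F}. Prime attributes: {A, D, E, F}.
A → F breaks BCNF: {A}⁺ = {A, F}, so {A} is not a superkey.
Since {F} ⊆ prime attributes and every other non-superkey FD also has a prime right side, the schema is in 3NF.

3NF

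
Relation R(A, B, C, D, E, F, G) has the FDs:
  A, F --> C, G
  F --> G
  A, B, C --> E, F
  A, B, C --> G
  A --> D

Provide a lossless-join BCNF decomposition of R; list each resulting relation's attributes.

{A, B, E, F}; {A, C, F}; {A, D}; {F, G}

Candidate keys of the original relation: {A, B, C}, {A, B, F}.
{A, B, C, D, E, F, G}: {A, F} determines {A, C, D, F, G} here but is not a superkey — split on A, F --> C, D, G, giving {A, C, D, F, G} and {A, B, E, F}.
{A, C, D, F, G}: {F} determines {F, G} here but is not a superkey — split on F --> G, giving {F, G} and {A, C, D, F}.
{F, G} has no BCNF violation.
{A, C, D, F}: {A} determines {A, D} here but is not a superkey — split on A --> D, giving {A, D} and {A, C, F}.
{A, D} has no BCNF violation.
{A, C, F} has no BCNF violation.
{A, B, E, F} has no BCNF violation.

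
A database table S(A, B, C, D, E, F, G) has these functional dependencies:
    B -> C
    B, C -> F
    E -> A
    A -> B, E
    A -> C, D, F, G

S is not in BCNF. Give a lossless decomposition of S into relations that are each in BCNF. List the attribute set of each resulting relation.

{A, B, D, E, G}; {B, C, F}

Candidate keys of the original relation: {A}, {E}.
Within {A, B, C, D, E, F, G}: {B}⁺ ∩ {A, B, C, D, E, F, G} = {B, C, F}, not the whole set, so B -> C, F violates BCNF; decompose into {B, C, F} and {A, B, D, E, G}.
{B, C, F} is in BCNF.
{A, B, D, E, G} is in BCNF.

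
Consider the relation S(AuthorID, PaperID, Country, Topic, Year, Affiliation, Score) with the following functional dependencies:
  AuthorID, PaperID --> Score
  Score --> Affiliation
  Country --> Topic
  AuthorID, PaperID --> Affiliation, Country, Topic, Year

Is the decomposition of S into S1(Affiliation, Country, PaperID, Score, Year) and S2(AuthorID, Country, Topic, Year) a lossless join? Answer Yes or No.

Common attributes: {Country, Year}; their closure is {Country, Topic, Year}.
Neither S1 nor S2 is contained in that closure, so the decomposition is lossy.

No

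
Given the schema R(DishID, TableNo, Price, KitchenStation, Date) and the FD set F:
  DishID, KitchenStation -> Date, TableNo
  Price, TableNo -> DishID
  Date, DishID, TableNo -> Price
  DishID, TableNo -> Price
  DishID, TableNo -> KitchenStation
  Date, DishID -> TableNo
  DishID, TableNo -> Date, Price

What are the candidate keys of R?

{Date, DishID}⁺ = {Date, DishID, KitchenStation, Price, TableNo}, which is every attribute, so {Date, DishID} is a candidate key.
{DishID, KitchenStation}⁺ = {Date, DishID, KitchenStation, Price, TableNo}, which is every attribute, so {DishID, KitchenStation} is a candidate key.
{DishID, TableNo}⁺ = {Date, DishID, KitchenStation, Price, TableNo}, which is every attribute, so {DishID, TableNo} is a candidate key.
{Price, TableNo}⁺ = {Date, DishID, KitchenStation, Price, TableNo}, which is every attribute, so {Price, TableNo} is a candidate key.
Any other superkey properly contains one of these, so there are no further candidate keys.

{Date, DishID}, {DishID, KitchenStation}, {DishID, TableNo}, {Price, TableNo}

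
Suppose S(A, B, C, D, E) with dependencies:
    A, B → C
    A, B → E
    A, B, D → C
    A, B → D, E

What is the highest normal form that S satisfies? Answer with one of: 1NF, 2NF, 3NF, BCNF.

Candidate key: {A, B}. Prime attributes: {A, B}.
Each dependency's left side is a superkey — BCNF holds.

BCNF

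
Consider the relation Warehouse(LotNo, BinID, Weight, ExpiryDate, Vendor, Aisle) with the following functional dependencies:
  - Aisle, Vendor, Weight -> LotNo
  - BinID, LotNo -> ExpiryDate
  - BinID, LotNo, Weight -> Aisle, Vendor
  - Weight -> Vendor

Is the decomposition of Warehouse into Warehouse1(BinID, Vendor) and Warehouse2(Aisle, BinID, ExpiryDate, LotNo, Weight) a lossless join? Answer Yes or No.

No

The shared attributes are {BinID} and {BinID}⁺ = {BinID}.
Warehouse1 ⊄ {BinID} and Warehouse2 ⊄ {BinID}, so the split is lossy.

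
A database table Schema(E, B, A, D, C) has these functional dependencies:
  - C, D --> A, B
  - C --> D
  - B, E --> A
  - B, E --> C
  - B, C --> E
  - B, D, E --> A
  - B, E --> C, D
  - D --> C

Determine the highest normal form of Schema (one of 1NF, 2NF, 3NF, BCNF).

Candidate keys: {B, E}, {C}, {D}. Prime attributes: {B, C, D, E}.
The left-hand side of every FD is a superkey, so BCNF is satisfied.

BCNF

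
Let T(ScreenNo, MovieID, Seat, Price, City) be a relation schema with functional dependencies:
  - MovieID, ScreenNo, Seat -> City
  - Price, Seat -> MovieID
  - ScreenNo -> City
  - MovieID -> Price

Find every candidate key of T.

{MovieID, ScreenNo, Seat}, {Price, ScreenNo, Seat}

No FD produces {ScreenNo, Seat}, so they must be in every candidate key.
{MovieID, ScreenNo, Seat}⁺ = {City, MovieID, Price, ScreenNo, Seat} — all of the relation — so {MovieID, ScreenNo, Seat} is a candidate key.
{Price, ScreenNo, Seat}⁺ = {City, MovieID, Price, ScreenNo, Seat} — all of the relation — so {Price, ScreenNo, Seat} is a candidate key.
These are minimal and exhaustive — every other superkey contains one of them.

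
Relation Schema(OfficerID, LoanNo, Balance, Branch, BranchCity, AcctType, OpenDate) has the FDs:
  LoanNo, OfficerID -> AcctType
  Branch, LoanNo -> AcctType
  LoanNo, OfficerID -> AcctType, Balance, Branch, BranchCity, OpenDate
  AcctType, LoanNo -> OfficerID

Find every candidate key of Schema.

Attributes never on any right-hand side: {LoanNo} — every candidate key must contain it.
{AcctType, LoanNo}⁺ = {AcctType, Balance, Branch, BranchCity, LoanNo, OfficerID, OpenDate}, which is every attribute, so {AcctType, LoanNo} is a candidate key.
{Branch, LoanNo}⁺ = {AcctType, Balance, Branch, BranchCity, LoanNo, OfficerID, OpenDate}, which is every attribute, so {Branch, LoanNo} is a candidate key.
{LoanNo, OfficerID}⁺ = {AcctType, Balance, Branch, BranchCity, LoanNo, OfficerID, OpenDate}, which is every attribute, so {LoanNo, OfficerID} is a candidate key.
These are minimal and exhaustive — every other superkey contains one of them.

{AcctType, LoanNo}, {Branch, LoanNo}, {LoanNo, OfficerID}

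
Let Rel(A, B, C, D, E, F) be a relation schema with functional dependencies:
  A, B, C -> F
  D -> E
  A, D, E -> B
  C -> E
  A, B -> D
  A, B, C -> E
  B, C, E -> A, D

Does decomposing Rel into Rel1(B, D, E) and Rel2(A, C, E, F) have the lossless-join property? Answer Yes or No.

No

Common attributes: {E}; their closure is {E}.
Neither Rel1 nor Rel2 is contained in that closure, so the decomposition is lossy.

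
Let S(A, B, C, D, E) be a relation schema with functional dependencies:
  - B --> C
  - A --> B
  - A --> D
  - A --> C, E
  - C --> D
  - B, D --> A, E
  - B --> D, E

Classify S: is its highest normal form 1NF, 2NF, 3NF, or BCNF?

Candidate keys: {A}, {B}. Prime attributes: {A, B}.
For C --> D we have {C}⁺ = {C, D}; {C} is not a superkey, so BCNF fails.
C --> D determines the non-prime attribute {D} from a non-superkey — 3NF is violated.
All keys have size 1, which rules out partial dependencies — 2NF is satisfied.

2NF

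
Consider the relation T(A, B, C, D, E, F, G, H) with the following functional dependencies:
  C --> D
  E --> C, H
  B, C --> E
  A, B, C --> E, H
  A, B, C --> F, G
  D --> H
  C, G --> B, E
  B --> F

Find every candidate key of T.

Attributes never on any right-hand side: {A} — every candidate key must contain it.
Closure of {A, B, C} is {A, B, C, D, E, F, G, H}, the whole schema; {A, B, C} is a candidate key.
Closure of {A, B, E} is {A, B, C, D, E, F, G, H}, the whole schema; {A, B, E} is a candidate key.
Closure of {A, C, G} is {A, B, C, D, E, F, G, H}, the whole schema; {A, C, G} is a candidate key.
Closure of {A, E, G} is {A, B, C, D, E, F, G, H}, the whole schema; {A, E, G} is a candidate key.
Any other superkey properly contains one of these, so there are no further candidate keys.

{A, B, C}, {A, B, E}, {A, C, G}, {A, E, G}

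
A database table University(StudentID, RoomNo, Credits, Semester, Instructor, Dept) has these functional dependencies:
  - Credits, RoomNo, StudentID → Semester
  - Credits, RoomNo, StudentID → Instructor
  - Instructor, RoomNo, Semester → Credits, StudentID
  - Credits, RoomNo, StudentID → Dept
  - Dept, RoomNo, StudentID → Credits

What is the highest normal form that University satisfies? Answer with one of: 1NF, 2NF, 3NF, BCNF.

BCNF

Candidate keys: {Credits, RoomNo, StudentID}, {Dept, RoomNo, StudentID}, {Instructor, RoomNo, Semester}. Prime attributes: {Credits, Dept, Instructor, RoomNo, Semester, StudentID}.
Each dependency's left side is a superkey — BCNF holds.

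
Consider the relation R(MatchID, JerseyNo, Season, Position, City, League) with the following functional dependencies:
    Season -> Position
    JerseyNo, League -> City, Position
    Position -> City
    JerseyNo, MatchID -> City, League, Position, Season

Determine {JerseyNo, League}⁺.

Start with {JerseyNo, League}.
JerseyNo, League -> City, Position applies; add {City, Position} → now {City, JerseyNo, League, Position}.
No further FD applies.

{City, JerseyNo, League, Position}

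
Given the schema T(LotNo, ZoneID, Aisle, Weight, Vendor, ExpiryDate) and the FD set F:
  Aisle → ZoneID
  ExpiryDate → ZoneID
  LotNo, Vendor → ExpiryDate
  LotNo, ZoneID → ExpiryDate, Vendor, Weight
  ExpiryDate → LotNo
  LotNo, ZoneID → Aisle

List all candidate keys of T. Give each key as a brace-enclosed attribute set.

{ExpiryDate} is a candidate key since {ExpiryDate}⁺ = {Aisle, ExpiryDate, LotNo, Vendor, Weight, ZoneID} covers every attribute.
{Aisle, LotNo} is a candidate key since {Aisle, LotNo}⁺ = {Aisle, ExpiryDate, LotNo, Vendor, Weight, ZoneID} covers every attribute.
{LotNo, Vendor} is a candidate key since {LotNo, Vendor}⁺ = {Aisle, ExpiryDate, LotNo, Vendor, Weight, ZoneID} covers every attribute.
{LotNo, ZoneID} is a candidate key since {LotNo, ZoneID}⁺ = {Aisle, ExpiryDate, LotNo, Vendor, Weight, ZoneID} covers every attribute.
Any other superkey properly contains one of these, so there are no further candidate keys.

{Aisle, LotNo}, {ExpiryDate}, {LotNo, Vendor}, {LotNo, ZoneID}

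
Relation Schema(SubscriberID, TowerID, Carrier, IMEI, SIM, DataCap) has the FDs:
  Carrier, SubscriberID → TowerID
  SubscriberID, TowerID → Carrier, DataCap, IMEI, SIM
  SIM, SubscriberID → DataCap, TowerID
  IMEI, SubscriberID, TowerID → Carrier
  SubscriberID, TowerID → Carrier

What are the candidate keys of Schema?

{Carrier, SubscriberID}, {SIM, SubscriberID}, {SubscriberID, TowerID}

{SubscriberID} never appears on the right of any FD, so every key must include it.
{Carrier, SubscriberID}⁺ = {Carrier, DataCap, IMEI, SIM, SubscriberID, TowerID} — all of the relation — so {Carrier, SubscriberID} is a candidate key.
{SIM, SubscriberID}⁺ = {Carrier, DataCap, IMEI, SIM, SubscriberID, TowerID} — all of the relation — so {SIM, SubscriberID} is a candidate key.
{SubscriberID, TowerID}⁺ = {Carrier, DataCap, IMEI, SIM, SubscriberID, TowerID} — all of the relation — so {SubscriberID, TowerID} is a candidate key.
These are minimal and exhaustive — every other superkey contains one of them.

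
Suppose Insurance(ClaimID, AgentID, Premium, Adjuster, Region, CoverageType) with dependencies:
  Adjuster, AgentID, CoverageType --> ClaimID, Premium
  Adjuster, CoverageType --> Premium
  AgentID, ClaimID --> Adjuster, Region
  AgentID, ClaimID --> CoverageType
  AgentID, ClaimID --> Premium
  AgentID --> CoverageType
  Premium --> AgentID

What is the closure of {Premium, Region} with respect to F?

{AgentID, CoverageType, Premium, Region}

Start with {Premium, Region}.
Premium --> AgentID applies; add {AgentID} → now {AgentID, Premium, Region}.
AgentID --> CoverageType applies; add {CoverageType} → now {AgentID, CoverageType, Premium, Region}.
No further FD applies.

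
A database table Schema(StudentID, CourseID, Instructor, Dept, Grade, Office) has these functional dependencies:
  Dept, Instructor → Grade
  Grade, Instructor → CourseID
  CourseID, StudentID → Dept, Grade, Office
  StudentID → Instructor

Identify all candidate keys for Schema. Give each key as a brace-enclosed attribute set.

{StudentID} never appears on the right of any FD, so every key must include it.
{CourseID, StudentID}⁺ = {CourseID, Dept, Grade, Instructor, Office, StudentID} — all of the relation — so {CourseID, StudentID} is a candidate key.
{Dept, StudentID}⁺ = {CourseID, Dept, Grade, Instructor, Office, StudentID} — all of the relation — so {Dept, StudentID} is a candidate key.
{Grade, StudentID}⁺ = {CourseID, Dept, Grade, Instructor, Office, StudentID} — all of the relation — so {Grade, StudentID} is a candidate key.
Any other superkey properly contains one of these, so there are no further candidate keys.

{CourseID, StudentID}, {Dept, StudentID}, {Grade, StudentID}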